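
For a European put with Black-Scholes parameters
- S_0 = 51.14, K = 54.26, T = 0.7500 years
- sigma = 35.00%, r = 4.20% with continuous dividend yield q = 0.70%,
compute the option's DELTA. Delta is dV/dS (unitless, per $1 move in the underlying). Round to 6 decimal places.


Answer: Delta = -0.480409

Derivation:
d1 = 0.0427805419; d2 = -0.2603283494
phi(d1) = 0.3985773803; exp(-qT) = 0.9947637572; exp(-rT) = 0.9689909565
N(-d1) = 0.4829382375
Delta = -exp(-qT) * N(-d1) = -0.9947637572 * 0.4829382375 = -0.480409


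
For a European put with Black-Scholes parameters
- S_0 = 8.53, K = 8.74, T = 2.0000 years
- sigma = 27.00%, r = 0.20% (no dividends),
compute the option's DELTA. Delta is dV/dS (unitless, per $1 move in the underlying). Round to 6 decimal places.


Answer: Delta = -0.445239

Derivation:
d1 = 0.1377003295; d2 = -0.2441373324
phi(d1) = 0.3951779048; exp(-qT) = 1.0000000000; exp(-rT) = 0.9960079893
N(-d1) = 0.4452386295
Delta = -exp(-qT) * N(-d1) = -1.0000000000 * 0.4452386295 = -0.445239


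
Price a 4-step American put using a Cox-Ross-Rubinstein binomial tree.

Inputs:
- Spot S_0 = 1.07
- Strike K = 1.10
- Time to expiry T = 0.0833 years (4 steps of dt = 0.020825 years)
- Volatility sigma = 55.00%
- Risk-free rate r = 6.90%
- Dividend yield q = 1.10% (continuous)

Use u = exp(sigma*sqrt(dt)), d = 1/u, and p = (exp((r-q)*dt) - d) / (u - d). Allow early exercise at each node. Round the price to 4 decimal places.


dt = T/N = 0.020825
u = exp(sigma*sqrt(dt)) = 1.082605; d = 1/u = 0.923698
p = (exp((r-q)*dt) - d) / (u - d) = 0.487774
Discount per step: exp(-r*dt) = 0.998564
Stock lattice S(k, i) with i counting down-moves:
  k=0: S(0,0) = 1.0700
  k=1: S(1,0) = 1.1584; S(1,1) = 0.9884
  k=2: S(2,0) = 1.2541; S(2,1) = 1.0700; S(2,2) = 0.9129
  k=3: S(3,0) = 1.3577; S(3,1) = 1.1584; S(3,2) = 0.9884; S(3,3) = 0.8433
  k=4: S(4,0) = 1.4698; S(4,1) = 1.2541; S(4,2) = 1.0700; S(4,3) = 0.9129; S(4,4) = 0.7789
Terminal payoffs V(N, i) = max(K - S_T, 0):
  V(4,0) = 0.000000; V(4,1) = 0.000000; V(4,2) = 0.030000; V(4,3) = 0.187056; V(4,4) = 0.321059
Backward induction: V(k, i) = exp(-r*dt) * [p * V(k+1, i) + (1-p) * V(k+1, i+1)]; then take max(V_cont, immediate exercise) for American.
  V(3,0) = exp(-r*dt) * [p*0.000000 + (1-p)*0.000000] = 0.000000; exercise = 0.000000; V(3,0) = max -> 0.000000
  V(3,1) = exp(-r*dt) * [p*0.000000 + (1-p)*0.030000] = 0.015345; exercise = 0.000000; V(3,1) = max -> 0.015345
  V(3,2) = exp(-r*dt) * [p*0.030000 + (1-p)*0.187056] = 0.110290; exercise = 0.111643; V(3,2) = max -> 0.111643
  V(3,3) = exp(-r*dt) * [p*0.187056 + (1-p)*0.321059] = 0.255329; exercise = 0.256715; V(3,3) = max -> 0.256715
  V(2,0) = exp(-r*dt) * [p*0.000000 + (1-p)*0.015345] = 0.007849; exercise = 0.000000; V(2,0) = max -> 0.007849
  V(2,1) = exp(-r*dt) * [p*0.015345 + (1-p)*0.111643] = 0.064578; exercise = 0.030000; V(2,1) = max -> 0.064578
  V(2,2) = exp(-r*dt) * [p*0.111643 + (1-p)*0.256715] = 0.185686; exercise = 0.187056; V(2,2) = max -> 0.187056
  V(1,0) = exp(-r*dt) * [p*0.007849 + (1-p)*0.064578] = 0.036854; exercise = 0.000000; V(1,0) = max -> 0.036854
  V(1,1) = exp(-r*dt) * [p*0.064578 + (1-p)*0.187056] = 0.127132; exercise = 0.111643; V(1,1) = max -> 0.127132
  V(0,0) = exp(-r*dt) * [p*0.036854 + (1-p)*0.127132] = 0.082977; exercise = 0.030000; V(0,0) = max -> 0.082977

Answer: Price = V(0,0) = 0.0830


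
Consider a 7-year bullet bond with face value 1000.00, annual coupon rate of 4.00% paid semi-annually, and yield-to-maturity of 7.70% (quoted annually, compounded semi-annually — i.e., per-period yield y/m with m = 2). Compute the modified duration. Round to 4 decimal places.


Answer: Modified duration = 5.8303

Derivation:
Coupon per period c = face * coupon_rate / m = 20.000000
Periods per year m = 2; per-period yield y/m = 0.038500
Number of cashflows N = 14
Cashflows (t years, CF_t, discount factor 1/(1+y/m)^(m*t), PV):
  t = 0.5000: CF_t = 20.000000, DF = 0.962927, PV = 19.258546
  t = 1.0000: CF_t = 20.000000, DF = 0.927229, PV = 18.544580
  t = 1.5000: CF_t = 20.000000, DF = 0.892854, PV = 17.857082
  t = 2.0000: CF_t = 20.000000, DF = 0.859754, PV = 17.195072
  t = 2.5000: CF_t = 20.000000, DF = 0.827880, PV = 16.557604
  t = 3.0000: CF_t = 20.000000, DF = 0.797188, PV = 15.943769
  t = 3.5000: CF_t = 20.000000, DF = 0.767635, PV = 15.352690
  t = 4.0000: CF_t = 20.000000, DF = 0.739176, PV = 14.783525
  t = 4.5000: CF_t = 20.000000, DF = 0.711773, PV = 14.235459
  t = 5.0000: CF_t = 20.000000, DF = 0.685386, PV = 13.707712
  t = 5.5000: CF_t = 20.000000, DF = 0.659977, PV = 13.199531
  t = 6.0000: CF_t = 20.000000, DF = 0.635509, PV = 12.710188
  t = 6.5000: CF_t = 20.000000, DF = 0.611949, PV = 12.238987
  t = 7.0000: CF_t = 1020.000000, DF = 0.589263, PV = 601.048004
Price P = sum_t PV_t = 802.632750
First compute Macaulay numerator sum_t t * PV_t:
  t * PV_t at t = 0.5000: 9.629273
  t * PV_t at t = 1.0000: 18.544580
  t * PV_t at t = 1.5000: 26.785623
  t * PV_t at t = 2.0000: 34.390143
  t * PV_t at t = 2.5000: 41.394010
  t * PV_t at t = 3.0000: 47.831307
  t * PV_t at t = 3.5000: 53.734416
  t * PV_t at t = 4.0000: 59.134098
  t * PV_t at t = 4.5000: 64.059567
  t * PV_t at t = 5.0000: 68.538562
  t * PV_t at t = 5.5000: 72.597418
  t * PV_t at t = 6.0000: 76.261130
  t * PV_t at t = 6.5000: 79.553417
  t * PV_t at t = 7.0000: 4207.336031
Macaulay duration D = 4859.789577 / 802.632750 = 6.054811
Modified duration = D / (1 + y/m) = 6.054811 / (1 + 0.038500) = 5.830343


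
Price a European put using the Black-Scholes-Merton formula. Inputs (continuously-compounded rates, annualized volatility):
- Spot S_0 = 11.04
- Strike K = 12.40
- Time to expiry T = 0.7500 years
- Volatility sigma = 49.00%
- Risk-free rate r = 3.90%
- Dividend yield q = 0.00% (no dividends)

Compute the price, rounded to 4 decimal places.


d1 = (ln(S/K) + (r - q + 0.5*sigma^2) * T) / (sigma * sqrt(T)) = 0.00734311
d2 = d1 - sigma * sqrt(T) = -0.41700933
exp(-rT) = 0.97117364; exp(-qT) = 1.00000000
P = K * exp(-rT) * N(-d2) - S_0 * exp(-qT) * N(-d1)
N(-d1) = 0.49707055; N(-d2) = 0.66166421
P = 12.4000 * 0.97117364 * 0.66166421 - 11.0400 * 1.00000000 * 0.49707055 = 2.4805

Answer: Price = 2.4805


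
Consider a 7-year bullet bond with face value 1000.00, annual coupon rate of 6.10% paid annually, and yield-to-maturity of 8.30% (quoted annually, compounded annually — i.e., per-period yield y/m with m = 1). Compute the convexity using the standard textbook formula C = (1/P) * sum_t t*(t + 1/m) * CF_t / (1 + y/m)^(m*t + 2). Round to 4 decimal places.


Answer: Convexity = 37.2204

Derivation:
Coupon per period c = face * coupon_rate / m = 61.000000
Periods per year m = 1; per-period yield y/m = 0.083000
Number of cashflows N = 7
Cashflows (t years, CF_t, discount factor 1/(1+y/m)^(m*t), PV):
  t = 1.0000: CF_t = 61.000000, DF = 0.923361, PV = 56.325023
  t = 2.0000: CF_t = 61.000000, DF = 0.852596, PV = 52.008332
  t = 3.0000: CF_t = 61.000000, DF = 0.787254, PV = 48.022467
  t = 4.0000: CF_t = 61.000000, DF = 0.726919, PV = 44.342075
  t = 5.0000: CF_t = 61.000000, DF = 0.671209, PV = 40.943744
  t = 6.0000: CF_t = 61.000000, DF = 0.619768, PV = 37.805858
  t = 7.0000: CF_t = 1061.000000, DF = 0.572270, PV = 607.178224
Price P = sum_t PV_t = 886.625722
Convexity numerator sum_t t*(t + 1/m) * CF_t / (1+y/m)^(m*t + 2):
  t = 1.0000: term = 96.044934
  t = 2.0000: term = 266.052448
  t = 3.0000: term = 491.324927
  t = 4.0000: term = 756.117154
  t = 5.0000: term = 1047.253676
  t = 6.0000: term = 1353.790532
  t = 7.0000: term = 28989.938984
Convexity = (1/P) * sum = 33000.522653 / 886.625722 = 37.220353


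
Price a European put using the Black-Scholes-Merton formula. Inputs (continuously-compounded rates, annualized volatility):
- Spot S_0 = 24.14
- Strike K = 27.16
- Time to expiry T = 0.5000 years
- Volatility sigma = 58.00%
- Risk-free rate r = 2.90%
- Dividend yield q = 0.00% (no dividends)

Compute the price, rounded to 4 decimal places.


d1 = (ln(S/K) + (r - q + 0.5*sigma^2) * T) / (sigma * sqrt(T)) = -0.04699843
d2 = d1 - sigma * sqrt(T) = -0.45712036
exp(-rT) = 0.98560462; exp(-qT) = 1.00000000
P = K * exp(-rT) * N(-d2) - S_0 * exp(-qT) * N(-d1)
N(-d1) = 0.51874276; N(-d2) = 0.67620773
P = 27.1600 * 0.98560462 * 0.67620773 - 24.1400 * 1.00000000 * 0.51874276 = 5.5790

Answer: Price = 5.5790


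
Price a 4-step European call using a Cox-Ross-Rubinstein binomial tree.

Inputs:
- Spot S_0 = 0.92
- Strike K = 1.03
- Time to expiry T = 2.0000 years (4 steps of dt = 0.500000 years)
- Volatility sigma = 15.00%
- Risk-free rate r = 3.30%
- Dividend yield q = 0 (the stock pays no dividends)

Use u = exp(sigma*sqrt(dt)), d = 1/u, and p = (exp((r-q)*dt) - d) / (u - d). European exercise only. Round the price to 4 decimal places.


dt = T/N = 0.500000
u = exp(sigma*sqrt(dt)) = 1.111895; d = 1/u = 0.899365
p = (exp((r-q)*dt) - d) / (u - d) = 0.551788
Discount per step: exp(-r*dt) = 0.983635
Stock lattice S(k, i) with i counting down-moves:
  k=0: S(0,0) = 0.9200
  k=1: S(1,0) = 1.0229; S(1,1) = 0.8274
  k=2: S(2,0) = 1.1374; S(2,1) = 0.9200; S(2,2) = 0.7441
  k=3: S(3,0) = 1.2647; S(3,1) = 1.0229; S(3,2) = 0.8274; S(3,3) = 0.6693
  k=4: S(4,0) = 1.4062; S(4,1) = 1.1374; S(4,2) = 0.9200; S(4,3) = 0.7441; S(4,4) = 0.6019
Terminal payoffs V(N, i) = max(S_T - K, 0):
  V(4,0) = 0.376188; V(4,1) = 0.107406; V(4,2) = 0.000000; V(4,3) = 0.000000; V(4,4) = 0.000000
Backward induction: V(k, i) = exp(-r*dt) * [p * V(k+1, i) + (1-p) * V(k+1, i+1)].
  V(3,0) = exp(-r*dt) * [p*0.376188 + (1-p)*0.107406] = 0.251532
  V(3,1) = exp(-r*dt) * [p*0.107406 + (1-p)*0.000000] = 0.058296
  V(3,2) = exp(-r*dt) * [p*0.000000 + (1-p)*0.000000] = 0.000000
  V(3,3) = exp(-r*dt) * [p*0.000000 + (1-p)*0.000000] = 0.000000
  V(2,0) = exp(-r*dt) * [p*0.251532 + (1-p)*0.058296] = 0.162222
  V(2,1) = exp(-r*dt) * [p*0.058296 + (1-p)*0.000000] = 0.031640
  V(2,2) = exp(-r*dt) * [p*0.000000 + (1-p)*0.000000] = 0.000000
  V(1,0) = exp(-r*dt) * [p*0.162222 + (1-p)*0.031640] = 0.101997
  V(1,1) = exp(-r*dt) * [p*0.031640 + (1-p)*0.000000] = 0.017173
  V(0,0) = exp(-r*dt) * [p*0.101997 + (1-p)*0.017173] = 0.062931

Answer: Price = V(0,0) = 0.0629


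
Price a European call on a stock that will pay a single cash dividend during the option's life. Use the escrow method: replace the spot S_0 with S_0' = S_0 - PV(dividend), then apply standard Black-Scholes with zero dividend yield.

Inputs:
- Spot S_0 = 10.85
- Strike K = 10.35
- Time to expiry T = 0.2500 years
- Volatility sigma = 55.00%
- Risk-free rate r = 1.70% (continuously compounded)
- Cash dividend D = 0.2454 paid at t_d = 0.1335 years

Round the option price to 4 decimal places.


Answer: Price = 1.2991

Derivation:
PV(D) = D * exp(-r * t_d) = 0.2454 * 0.99773307 = 0.24484370
S_0' = S_0 - PV(D) = 10.8500 - 0.24484370 = 10.60515630
d1 = (ln(S_0'/K) + (r + sigma^2/2)*T) / (sigma*sqrt(T)) = 0.24151384
d2 = d1 - sigma*sqrt(T) = -0.03348616
exp(-rT) = 0.99575902
N(d1) = 0.59542156; N(d2) = 0.48664345
C = S_0' * N(d1) - K * exp(-rT) * N(d2) = 10.60515630 * 0.59542156 - 10.3500 * 0.99575902 * 0.48664345 = 1.2991


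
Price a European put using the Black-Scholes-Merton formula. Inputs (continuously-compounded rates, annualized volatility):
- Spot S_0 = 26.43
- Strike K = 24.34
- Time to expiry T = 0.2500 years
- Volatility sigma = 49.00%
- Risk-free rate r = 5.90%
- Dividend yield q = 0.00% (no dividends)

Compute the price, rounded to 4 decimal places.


Answer: Price = 1.4239

Derivation:
d1 = (ln(S/K) + (r - q + 0.5*sigma^2) * T) / (sigma * sqrt(T)) = 0.51894343
d2 = d1 - sigma * sqrt(T) = 0.27394343
exp(-rT) = 0.98535825; exp(-qT) = 1.00000000
P = K * exp(-rT) * N(-d2) - S_0 * exp(-qT) * N(-d1)
N(-d1) = 0.30190009; N(-d2) = 0.39206405
P = 24.3400 * 0.98535825 * 0.39206405 - 26.4300 * 1.00000000 * 0.30190009 = 1.4239


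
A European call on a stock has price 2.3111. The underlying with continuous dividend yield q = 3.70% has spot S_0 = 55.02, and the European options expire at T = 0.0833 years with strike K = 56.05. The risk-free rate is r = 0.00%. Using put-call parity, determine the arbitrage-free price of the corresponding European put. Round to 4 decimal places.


Put-call parity: C - P = S_0 * exp(-qT) - K * exp(-rT).
S_0 * exp(-qT) = 55.0200 * 0.99692264 = 54.85068392
K * exp(-rT) = 56.0500 * 1.00000000 = 56.05000000
P = C - S*exp(-qT) + K*exp(-rT)
P = 2.3111 - 54.85068392 + 56.05000000 = 3.5104

Answer: Put price = 3.5104


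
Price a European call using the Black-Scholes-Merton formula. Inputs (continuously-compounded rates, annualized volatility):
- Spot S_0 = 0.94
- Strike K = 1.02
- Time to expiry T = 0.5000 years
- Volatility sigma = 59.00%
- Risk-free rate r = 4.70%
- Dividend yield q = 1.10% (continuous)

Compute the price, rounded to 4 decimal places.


Answer: Price = 0.1306

Derivation:
d1 = (ln(S/K) + (r - q + 0.5*sigma^2) * T) / (sigma * sqrt(T)) = 0.05596203
d2 = d1 - sigma * sqrt(T) = -0.36123097
exp(-rT) = 0.97677397; exp(-qT) = 0.99451510
C = S_0 * exp(-qT) * N(d1) - K * exp(-rT) * N(d2)
N(d1) = 0.52231397; N(d2) = 0.35896340
C = 0.9400 * 0.99451510 * 0.52231397 - 1.0200 * 0.97677397 * 0.35896340 = 0.1306


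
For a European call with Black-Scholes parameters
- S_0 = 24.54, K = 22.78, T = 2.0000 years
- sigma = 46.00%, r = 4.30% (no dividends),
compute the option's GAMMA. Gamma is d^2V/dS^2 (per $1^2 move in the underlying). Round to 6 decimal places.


Answer: Gamma = 0.021220

Derivation:
d1 = 0.5718672003; d2 = -0.0786710384
phi(d1) = 0.3387629832; exp(-qT) = 1.0000000000; exp(-rT) = 0.9175942312
Gamma = exp(-qT) * phi(d1) / (S * sigma * sqrt(T)) = 1.0000000000 * 0.3387629832 / (24.5400 * 0.4600 * 1.4142135624) = 0.021220


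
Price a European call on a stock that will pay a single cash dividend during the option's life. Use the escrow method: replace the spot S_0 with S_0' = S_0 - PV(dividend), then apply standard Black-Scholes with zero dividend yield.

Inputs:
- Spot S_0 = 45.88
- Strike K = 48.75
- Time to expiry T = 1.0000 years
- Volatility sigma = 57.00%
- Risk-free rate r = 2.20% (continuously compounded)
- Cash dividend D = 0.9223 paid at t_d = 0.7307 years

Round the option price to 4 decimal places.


Answer: Price = 9.0897

Derivation:
PV(D) = D * exp(-r * t_d) = 0.9223 * 0.98405312 = 0.90759219
S_0' = S_0 - PV(D) = 45.8800 - 0.90759219 = 44.97240781
d1 = (ln(S_0'/K) + (r + sigma^2/2)*T) / (sigma*sqrt(T)) = 0.18209464
d2 = d1 - sigma*sqrt(T) = -0.38790536
exp(-rT) = 0.97824024
N(d1) = 0.57224577; N(d2) = 0.34904304
C = S_0' * N(d1) - K * exp(-rT) * N(d2) = 44.97240781 * 0.57224577 - 48.7500 * 0.97824024 * 0.34904304 = 9.0897


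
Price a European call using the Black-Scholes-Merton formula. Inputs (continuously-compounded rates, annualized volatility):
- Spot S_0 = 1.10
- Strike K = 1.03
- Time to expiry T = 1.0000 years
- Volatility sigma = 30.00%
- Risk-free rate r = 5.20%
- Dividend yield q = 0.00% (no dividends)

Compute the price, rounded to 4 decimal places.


Answer: Price = 0.1943

Derivation:
d1 = (ln(S/K) + (r - q + 0.5*sigma^2) * T) / (sigma * sqrt(T)) = 0.54250459
d2 = d1 - sigma * sqrt(T) = 0.24250459
exp(-rT) = 0.94932887; exp(-qT) = 1.00000000
C = S_0 * exp(-qT) * N(d1) - K * exp(-rT) * N(d2)
N(d1) = 0.70626453; N(d2) = 0.59580540
C = 1.1000 * 1.00000000 * 0.70626453 - 1.0300 * 0.94932887 * 0.59580540 = 0.1943


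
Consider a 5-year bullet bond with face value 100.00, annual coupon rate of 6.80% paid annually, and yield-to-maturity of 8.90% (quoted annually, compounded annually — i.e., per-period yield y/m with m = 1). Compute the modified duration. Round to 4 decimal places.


Answer: Modified duration = 4.0158

Derivation:
Coupon per period c = face * coupon_rate / m = 6.800000
Periods per year m = 1; per-period yield y/m = 0.089000
Number of cashflows N = 5
Cashflows (t years, CF_t, discount factor 1/(1+y/m)^(m*t), PV):
  t = 1.0000: CF_t = 6.800000, DF = 0.918274, PV = 6.244261
  t = 2.0000: CF_t = 6.800000, DF = 0.843226, PV = 5.733940
  t = 3.0000: CF_t = 6.800000, DF = 0.774313, PV = 5.265326
  t = 4.0000: CF_t = 6.800000, DF = 0.711031, PV = 4.835010
  t = 5.0000: CF_t = 106.800000, DF = 0.652921, PV = 69.731957
Price P = sum_t PV_t = 91.810494
First compute Macaulay numerator sum_t t * PV_t:
  t * PV_t at t = 1.0000: 6.244261
  t * PV_t at t = 2.0000: 11.467880
  t * PV_t at t = 3.0000: 15.795978
  t * PV_t at t = 4.0000: 19.340041
  t * PV_t at t = 5.0000: 348.659785
Macaulay duration D = 401.507945 / 91.810494 = 4.373225
Modified duration = D / (1 + y/m) = 4.373225 / (1 + 0.089000) = 4.015817


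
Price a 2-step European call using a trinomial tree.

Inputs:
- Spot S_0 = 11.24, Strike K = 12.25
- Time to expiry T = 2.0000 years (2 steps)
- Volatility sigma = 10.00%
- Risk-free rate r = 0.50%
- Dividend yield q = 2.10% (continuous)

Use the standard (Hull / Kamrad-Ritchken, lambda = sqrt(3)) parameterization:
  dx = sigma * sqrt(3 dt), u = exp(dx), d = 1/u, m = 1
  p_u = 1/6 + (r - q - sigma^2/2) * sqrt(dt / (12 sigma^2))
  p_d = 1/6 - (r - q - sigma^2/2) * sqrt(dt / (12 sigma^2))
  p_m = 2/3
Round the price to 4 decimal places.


dt = T/N = 1.000000; dx = sigma*sqrt(3*dt) = 0.173205
u = exp(dx) = 1.189110; d = 1/u = 0.840965
p_u = 0.106045, p_m = 0.666667, p_d = 0.227288
Discount per step: exp(-r*dt) = 0.995012
Stock lattice S(k, j) with j the centered position index:
  k=0: S(0,+0) = 11.2400
  k=1: S(1,-1) = 9.4524; S(1,+0) = 11.2400; S(1,+1) = 13.3656
  k=2: S(2,-2) = 7.9492; S(2,-1) = 9.4524; S(2,+0) = 11.2400; S(2,+1) = 13.3656; S(2,+2) = 15.8932
Terminal payoffs V(N, j) = max(S_T - K, 0):
  V(2,-2) = 0.000000; V(2,-1) = 0.000000; V(2,+0) = 0.000000; V(2,+1) = 1.115596; V(2,+2) = 3.643163
Backward induction: V(k, j) = exp(-r*dt) * [p_u * V(k+1, j+1) + p_m * V(k+1, j) + p_d * V(k+1, j-1)]
  V(1,-1) = exp(-r*dt) * [p_u*0.000000 + p_m*0.000000 + p_d*0.000000] = 0.000000
  V(1,+0) = exp(-r*dt) * [p_u*1.115596 + p_m*0.000000 + p_d*0.000000] = 0.117713
  V(1,+1) = exp(-r*dt) * [p_u*3.643163 + p_m*1.115596 + p_d*0.000000] = 1.124433
  V(0,+0) = exp(-r*dt) * [p_u*1.124433 + p_m*0.117713 + p_d*0.000000] = 0.196730

Answer: Price = V(0,0) = 0.1967


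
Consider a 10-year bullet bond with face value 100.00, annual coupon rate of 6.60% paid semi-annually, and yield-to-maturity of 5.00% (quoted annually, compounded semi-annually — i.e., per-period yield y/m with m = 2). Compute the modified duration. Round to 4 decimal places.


Coupon per period c = face * coupon_rate / m = 3.300000
Periods per year m = 2; per-period yield y/m = 0.025000
Number of cashflows N = 20
Cashflows (t years, CF_t, discount factor 1/(1+y/m)^(m*t), PV):
  t = 0.5000: CF_t = 3.300000, DF = 0.975610, PV = 3.219512
  t = 1.0000: CF_t = 3.300000, DF = 0.951814, PV = 3.140988
  t = 1.5000: CF_t = 3.300000, DF = 0.928599, PV = 3.064378
  t = 2.0000: CF_t = 3.300000, DF = 0.905951, PV = 2.989637
  t = 2.5000: CF_t = 3.300000, DF = 0.883854, PV = 2.916719
  t = 3.0000: CF_t = 3.300000, DF = 0.862297, PV = 2.845580
  t = 3.5000: CF_t = 3.300000, DF = 0.841265, PV = 2.776175
  t = 4.0000: CF_t = 3.300000, DF = 0.820747, PV = 2.708464
  t = 4.5000: CF_t = 3.300000, DF = 0.800728, PV = 2.642404
  t = 5.0000: CF_t = 3.300000, DF = 0.781198, PV = 2.577955
  t = 5.5000: CF_t = 3.300000, DF = 0.762145, PV = 2.515078
  t = 6.0000: CF_t = 3.300000, DF = 0.743556, PV = 2.453734
  t = 6.5000: CF_t = 3.300000, DF = 0.725420, PV = 2.393887
  t = 7.0000: CF_t = 3.300000, DF = 0.707727, PV = 2.335500
  t = 7.5000: CF_t = 3.300000, DF = 0.690466, PV = 2.278536
  t = 8.0000: CF_t = 3.300000, DF = 0.673625, PV = 2.222962
  t = 8.5000: CF_t = 3.300000, DF = 0.657195, PV = 2.168744
  t = 9.0000: CF_t = 3.300000, DF = 0.641166, PV = 2.115848
  t = 9.5000: CF_t = 3.300000, DF = 0.625528, PV = 2.064241
  t = 10.0000: CF_t = 103.300000, DF = 0.610271, PV = 63.040988
Price P = sum_t PV_t = 112.471330
First compute Macaulay numerator sum_t t * PV_t:
  t * PV_t at t = 0.5000: 1.609756
  t * PV_t at t = 1.0000: 3.140988
  t * PV_t at t = 1.5000: 4.596567
  t * PV_t at t = 2.0000: 5.979274
  t * PV_t at t = 2.5000: 7.291798
  t * PV_t at t = 3.0000: 8.536739
  t * PV_t at t = 3.5000: 9.716613
  t * PV_t at t = 4.0000: 10.833855
  t * PV_t at t = 4.5000: 11.890816
  t * PV_t at t = 5.0000: 12.889774
  t * PV_t at t = 5.5000: 13.832928
  t * PV_t at t = 6.0000: 14.722407
  t * PV_t at t = 6.5000: 15.560267
  t * PV_t at t = 7.0000: 16.348498
  t * PV_t at t = 7.5000: 17.089023
  t * PV_t at t = 8.0000: 17.783698
  t * PV_t at t = 8.5000: 18.434321
  t * PV_t at t = 9.0000: 19.042628
  t * PV_t at t = 9.5000: 19.610294
  t * PV_t at t = 10.0000: 630.409884
Macaulay duration D = 859.320127 / 112.471330 = 7.640348
Modified duration = D / (1 + y/m) = 7.640348 / (1 + 0.025000) = 7.453998

Answer: Modified duration = 7.4540


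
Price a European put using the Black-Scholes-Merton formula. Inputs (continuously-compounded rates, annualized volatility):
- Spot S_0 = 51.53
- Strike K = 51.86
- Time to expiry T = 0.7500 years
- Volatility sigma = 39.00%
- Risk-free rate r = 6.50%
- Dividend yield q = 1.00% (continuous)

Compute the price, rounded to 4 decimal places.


d1 = (ln(S/K) + (r - q + 0.5*sigma^2) * T) / (sigma * sqrt(T)) = 0.27210631
d2 = d1 - sigma * sqrt(T) = -0.06564359
exp(-rT) = 0.95241920; exp(-qT) = 0.99252805
P = K * exp(-rT) * N(-d2) - S_0 * exp(-qT) * N(-d1)
N(-d1) = 0.39277014; N(-d2) = 0.52616921
P = 51.8600 * 0.95241920 * 0.52616921 - 51.5300 * 0.99252805 * 0.39277014 = 5.9006

Answer: Price = 5.9006


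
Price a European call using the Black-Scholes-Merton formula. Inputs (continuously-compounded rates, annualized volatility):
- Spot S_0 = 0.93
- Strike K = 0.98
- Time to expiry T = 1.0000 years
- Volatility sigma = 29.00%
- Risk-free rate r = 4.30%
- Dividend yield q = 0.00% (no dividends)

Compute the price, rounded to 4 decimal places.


Answer: Price = 0.1034

Derivation:
d1 = (ln(S/K) + (r - q + 0.5*sigma^2) * T) / (sigma * sqrt(T)) = 0.11269660
d2 = d1 - sigma * sqrt(T) = -0.17730340
exp(-rT) = 0.95791139; exp(-qT) = 1.00000000
C = S_0 * exp(-qT) * N(d1) - K * exp(-rT) * N(d2)
N(d1) = 0.54486445; N(d2) = 0.42963504
C = 0.9300 * 1.00000000 * 0.54486445 - 0.9800 * 0.95791139 * 0.42963504 = 0.1034


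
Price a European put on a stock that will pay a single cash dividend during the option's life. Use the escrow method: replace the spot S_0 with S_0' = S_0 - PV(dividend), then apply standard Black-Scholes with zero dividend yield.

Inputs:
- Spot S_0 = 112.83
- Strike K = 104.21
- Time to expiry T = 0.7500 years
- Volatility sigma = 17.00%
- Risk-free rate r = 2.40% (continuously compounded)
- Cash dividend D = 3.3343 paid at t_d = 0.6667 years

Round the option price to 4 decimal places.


PV(D) = D * exp(-r * t_d) = 3.3343 * 0.98412653 = 3.28137310
S_0' = S_0 - PV(D) = 112.8300 - 3.28137310 = 109.54862690
d1 = (ln(S_0'/K) + (r + sigma^2/2)*T) / (sigma*sqrt(T)) = 0.53522366
d2 = d1 - sigma*sqrt(T) = 0.38799934
exp(-rT) = 0.98216103
N(-d1) = 0.29624761; N(-d2) = 0.34900826
P = K * exp(-rT) * N(-d2) - S_0' * N(-d1) = 104.2100 * 0.98216103 * 0.34900826 - 109.54862690 * 0.29624761 = 3.2678

Answer: Price = 3.2678


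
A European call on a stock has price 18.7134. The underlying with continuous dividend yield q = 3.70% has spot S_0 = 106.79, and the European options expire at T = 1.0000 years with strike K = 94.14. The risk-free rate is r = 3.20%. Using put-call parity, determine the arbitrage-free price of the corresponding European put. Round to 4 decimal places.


Put-call parity: C - P = S_0 * exp(-qT) - K * exp(-rT).
S_0 * exp(-qT) = 106.7900 * 0.96367614 = 102.91097449
K * exp(-rT) = 94.1400 * 0.96850658 = 91.17520964
P = C - S*exp(-qT) + K*exp(-rT)
P = 18.7134 - 102.91097449 + 91.17520964 = 6.9776

Answer: Put price = 6.9776


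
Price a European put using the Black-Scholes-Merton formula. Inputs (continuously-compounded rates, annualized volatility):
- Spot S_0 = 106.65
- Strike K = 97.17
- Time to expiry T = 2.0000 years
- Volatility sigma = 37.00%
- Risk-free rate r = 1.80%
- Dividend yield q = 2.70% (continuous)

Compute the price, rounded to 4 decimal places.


d1 = (ln(S/K) + (r - q + 0.5*sigma^2) * T) / (sigma * sqrt(T)) = 0.40513477
d2 = d1 - sigma * sqrt(T) = -0.11812425
exp(-rT) = 0.96464029; exp(-qT) = 0.94743211
P = K * exp(-rT) * N(-d2) - S_0 * exp(-qT) * N(-d1)
N(-d1) = 0.34268922; N(-d2) = 0.54701539
P = 97.1700 * 0.96464029 * 0.54701539 - 106.6500 * 0.94743211 * 0.34268922 = 16.6474

Answer: Price = 16.6474


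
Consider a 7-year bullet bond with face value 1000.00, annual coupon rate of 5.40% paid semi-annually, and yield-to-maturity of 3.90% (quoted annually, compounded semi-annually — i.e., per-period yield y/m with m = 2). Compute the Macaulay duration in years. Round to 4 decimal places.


Coupon per period c = face * coupon_rate / m = 27.000000
Periods per year m = 2; per-period yield y/m = 0.019500
Number of cashflows N = 14
Cashflows (t years, CF_t, discount factor 1/(1+y/m)^(m*t), PV):
  t = 0.5000: CF_t = 27.000000, DF = 0.980873, PV = 26.483570
  t = 1.0000: CF_t = 27.000000, DF = 0.962112, PV = 25.977019
  t = 1.5000: CF_t = 27.000000, DF = 0.943709, PV = 25.480155
  t = 2.0000: CF_t = 27.000000, DF = 0.925659, PV = 24.992796
  t = 2.5000: CF_t = 27.000000, DF = 0.907954, PV = 24.514758
  t = 3.0000: CF_t = 27.000000, DF = 0.890588, PV = 24.045864
  t = 3.5000: CF_t = 27.000000, DF = 0.873553, PV = 23.585938
  t = 4.0000: CF_t = 27.000000, DF = 0.856845, PV = 23.134809
  t = 4.5000: CF_t = 27.000000, DF = 0.840456, PV = 22.692309
  t = 5.0000: CF_t = 27.000000, DF = 0.824380, PV = 22.258273
  t = 5.5000: CF_t = 27.000000, DF = 0.808613, PV = 21.832538
  t = 6.0000: CF_t = 27.000000, DF = 0.793146, PV = 21.414947
  t = 6.5000: CF_t = 27.000000, DF = 0.777976, PV = 21.005343
  t = 7.0000: CF_t = 1027.000000, DF = 0.763095, PV = 783.698873
Price P = sum_t PV_t = 1091.117193
Macaulay numerator sum_t t * PV_t:
  t * PV_t at t = 0.5000: 13.241785
  t * PV_t at t = 1.0000: 25.977019
  t * PV_t at t = 1.5000: 38.220233
  t * PV_t at t = 2.0000: 49.985592
  t * PV_t at t = 2.5000: 61.286895
  t * PV_t at t = 3.0000: 72.137592
  t * PV_t at t = 3.5000: 82.550783
  t * PV_t at t = 4.0000: 92.539237
  t * PV_t at t = 4.5000: 102.115392
  t * PV_t at t = 5.0000: 111.291365
  t * PV_t at t = 5.5000: 120.078961
  t * PV_t at t = 6.0000: 128.489682
  t * PV_t at t = 6.5000: 136.534728
  t * PV_t at t = 7.0000: 5485.892108
Macaulay duration D = (sum_t t * PV_t) / P = 6520.341371 / 1091.117193 = 5.975840

Answer: Macaulay duration = 5.9758 years


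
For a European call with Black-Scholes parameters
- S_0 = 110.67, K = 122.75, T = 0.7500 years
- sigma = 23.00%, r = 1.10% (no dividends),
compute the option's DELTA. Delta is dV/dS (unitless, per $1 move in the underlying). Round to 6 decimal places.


Answer: Delta = 0.352310

Derivation:
d1 = -0.3790905283; d2 = -0.5782763711
phi(d1) = 0.3712820185; exp(-qT) = 1.0000000000; exp(-rT) = 0.9917839379
N(d1) = 0.3523103198
Delta = exp(-qT) * N(d1) = 1.0000000000 * 0.3523103198 = 0.352310


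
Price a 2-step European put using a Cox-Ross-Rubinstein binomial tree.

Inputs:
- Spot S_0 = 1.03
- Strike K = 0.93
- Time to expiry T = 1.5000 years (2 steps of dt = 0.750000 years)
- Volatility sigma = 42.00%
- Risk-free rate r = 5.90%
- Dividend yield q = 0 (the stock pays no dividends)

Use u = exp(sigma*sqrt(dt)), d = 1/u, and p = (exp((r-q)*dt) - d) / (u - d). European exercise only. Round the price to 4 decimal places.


dt = T/N = 0.750000
u = exp(sigma*sqrt(dt)) = 1.438687; d = 1/u = 0.695078
p = (exp((r-q)*dt) - d) / (u - d) = 0.470900
Discount per step: exp(-r*dt) = 0.956715
Stock lattice S(k, i) with i counting down-moves:
  k=0: S(0,0) = 1.0300
  k=1: S(1,0) = 1.4818; S(1,1) = 0.7159
  k=2: S(2,0) = 2.1319; S(2,1) = 1.0300; S(2,2) = 0.4976
Terminal payoffs V(N, i) = max(K - S_T, 0):
  V(2,0) = 0.000000; V(2,1) = 0.000000; V(2,2) = 0.432372
Backward induction: V(k, i) = exp(-r*dt) * [p * V(k+1, i) + (1-p) * V(k+1, i+1)].
  V(1,0) = exp(-r*dt) * [p*0.000000 + (1-p)*0.000000] = 0.000000
  V(1,1) = exp(-r*dt) * [p*0.000000 + (1-p)*0.432372] = 0.218866
  V(0,0) = exp(-r*dt) * [p*0.000000 + (1-p)*0.218866] = 0.110789

Answer: Price = V(0,0) = 0.1108


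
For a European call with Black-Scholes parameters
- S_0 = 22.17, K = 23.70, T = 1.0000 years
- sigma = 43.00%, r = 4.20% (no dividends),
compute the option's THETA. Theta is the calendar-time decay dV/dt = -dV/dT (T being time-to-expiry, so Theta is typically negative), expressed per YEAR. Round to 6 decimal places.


d1 = 0.1574766872; d2 = -0.2725233128
phi(d1) = 0.3940261558; exp(-qT) = 1.0000000000; exp(-rT) = 0.9588697806
Theta = -S*exp(-qT)*phi(d1)*sigma/(2*sqrt(T)) - r*K*exp(-rT)*N(d2) + q*S*exp(-qT)*N(d1)
N(d1) = 0.5625654102; N(d2) = 0.3926098342; sqrt(T) = 1.0000000000
Term 1 = -22.1700 * 1.0000000000 * 0.3940261558 * 0.4300 / (2 * 1.0000000000) = -1.8781453729
Term 2 = -0.0420 * 23.7000 * 0.9588697806 * 0.3926098342 = -0.3747299817
Term 3 = 0 (no dividend yield, q = 0)
Theta = -1.8781453729 + (-0.3747299817) + (0.0000000000) = -2.252875

Answer: Theta = -2.252875


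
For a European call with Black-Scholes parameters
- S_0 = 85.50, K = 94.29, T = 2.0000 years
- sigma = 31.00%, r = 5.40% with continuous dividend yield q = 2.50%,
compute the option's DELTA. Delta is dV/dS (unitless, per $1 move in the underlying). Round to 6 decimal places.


d1 = 0.1282856764; d2 = -0.3101205279
phi(d1) = 0.3956730102; exp(-qT) = 0.9512294245; exp(-rT) = 0.8976275964
N(d1) = 0.5510385500
Delta = exp(-qT) * N(d1) = 0.9512294245 * 0.5510385500 = 0.524164

Answer: Delta = 0.524164


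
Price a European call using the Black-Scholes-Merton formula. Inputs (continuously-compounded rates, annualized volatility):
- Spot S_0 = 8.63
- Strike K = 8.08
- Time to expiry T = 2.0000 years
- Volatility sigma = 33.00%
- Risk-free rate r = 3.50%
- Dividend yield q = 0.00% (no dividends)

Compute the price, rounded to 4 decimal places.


Answer: Price = 2.1008

Derivation:
d1 = (ln(S/K) + (r - q + 0.5*sigma^2) * T) / (sigma * sqrt(T)) = 0.52444317
d2 = d1 - sigma * sqrt(T) = 0.05775269
exp(-rT) = 0.93239382; exp(-qT) = 1.00000000
C = S_0 * exp(-qT) * N(d1) - K * exp(-rT) * N(d2)
N(d1) = 0.70001483; N(d2) = 0.52302719
C = 8.6300 * 1.00000000 * 0.70001483 - 8.0800 * 0.93239382 * 0.52302719 = 2.1008


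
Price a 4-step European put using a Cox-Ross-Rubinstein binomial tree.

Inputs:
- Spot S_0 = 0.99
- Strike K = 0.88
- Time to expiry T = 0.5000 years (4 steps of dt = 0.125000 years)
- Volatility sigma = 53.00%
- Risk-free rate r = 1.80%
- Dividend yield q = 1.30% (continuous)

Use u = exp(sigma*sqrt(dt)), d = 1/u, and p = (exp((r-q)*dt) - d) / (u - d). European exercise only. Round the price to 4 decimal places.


Answer: Price = V(0,0) = 0.0943

Derivation:
dt = T/N = 0.125000
u = exp(sigma*sqrt(dt)) = 1.206089; d = 1/u = 0.829126
p = (exp((r-q)*dt) - d) / (u - d) = 0.454949
Discount per step: exp(-r*dt) = 0.997753
Stock lattice S(k, i) with i counting down-moves:
  k=0: S(0,0) = 0.9900
  k=1: S(1,0) = 1.1940; S(1,1) = 0.8208
  k=2: S(2,0) = 1.4401; S(2,1) = 0.9900; S(2,2) = 0.6806
  k=3: S(3,0) = 1.7369; S(3,1) = 1.1940; S(3,2) = 0.8208; S(3,3) = 0.5643
  k=4: S(4,0) = 2.0949; S(4,1) = 1.4401; S(4,2) = 0.9900; S(4,3) = 0.6806; S(4,4) = 0.4679
Terminal payoffs V(N, i) = max(K - S_T, 0):
  V(4,0) = 0.000000; V(4,1) = 0.000000; V(4,2) = 0.000000; V(4,3) = 0.199425; V(4,4) = 0.412139
Backward induction: V(k, i) = exp(-r*dt) * [p * V(k+1, i) + (1-p) * V(k+1, i+1)].
  V(3,0) = exp(-r*dt) * [p*0.000000 + (1-p)*0.000000] = 0.000000
  V(3,1) = exp(-r*dt) * [p*0.000000 + (1-p)*0.000000] = 0.000000
  V(3,2) = exp(-r*dt) * [p*0.000000 + (1-p)*0.199425] = 0.108452
  V(3,3) = exp(-r*dt) * [p*0.199425 + (1-p)*0.412139] = 0.314656
  V(2,0) = exp(-r*dt) * [p*0.000000 + (1-p)*0.000000] = 0.000000
  V(2,1) = exp(-r*dt) * [p*0.000000 + (1-p)*0.108452] = 0.058979
  V(2,2) = exp(-r*dt) * [p*0.108452 + (1-p)*0.314656] = 0.220347
  V(1,0) = exp(-r*dt) * [p*0.000000 + (1-p)*0.058979] = 0.032074
  V(1,1) = exp(-r*dt) * [p*0.058979 + (1-p)*0.220347] = 0.146603
  V(0,0) = exp(-r*dt) * [p*0.032074 + (1-p)*0.146603] = 0.094286


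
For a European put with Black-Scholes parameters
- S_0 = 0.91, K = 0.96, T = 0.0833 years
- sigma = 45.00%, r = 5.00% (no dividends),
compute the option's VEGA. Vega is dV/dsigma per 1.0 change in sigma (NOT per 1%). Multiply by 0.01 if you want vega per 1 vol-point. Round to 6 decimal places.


d1 = -0.3148309518; d2 = -0.4447087790
phi(d1) = 0.3796529256; exp(-qT) = 1.0000000000; exp(-rT) = 0.9958436616
Vega = S * exp(-qT) * phi(d1) * sqrt(T) = 0.9100 * 1.0000000000 * 0.3796529256 * 0.2886173938 = 0.099713

Answer: Vega = 0.099713


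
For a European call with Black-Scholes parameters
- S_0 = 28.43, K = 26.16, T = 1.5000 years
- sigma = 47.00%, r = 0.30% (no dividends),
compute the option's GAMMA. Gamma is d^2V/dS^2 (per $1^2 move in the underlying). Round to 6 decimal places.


d1 = 0.4401931096; d2 = -0.1354369800
phi(d1) = 0.3621041070; exp(-qT) = 1.0000000000; exp(-rT) = 0.9955101098
Gamma = exp(-qT) * phi(d1) / (S * sigma * sqrt(T)) = 1.0000000000 * 0.3621041070 / (28.4300 * 0.4700 * 1.2247448714) = 0.022127

Answer: Gamma = 0.022127


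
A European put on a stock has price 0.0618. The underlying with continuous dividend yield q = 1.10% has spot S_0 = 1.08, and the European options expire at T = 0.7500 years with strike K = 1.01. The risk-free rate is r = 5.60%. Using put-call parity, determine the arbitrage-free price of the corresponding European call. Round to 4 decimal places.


Answer: Call price = 0.1645

Derivation:
Put-call parity: C - P = S_0 * exp(-qT) - K * exp(-rT).
S_0 * exp(-qT) = 1.0800 * 0.99178394 = 1.07112665
K * exp(-rT) = 1.0100 * 0.95886978 = 0.96845848
C = P + S*exp(-qT) - K*exp(-rT)
C = 0.0618 + 1.07112665 - 0.96845848 = 0.1645


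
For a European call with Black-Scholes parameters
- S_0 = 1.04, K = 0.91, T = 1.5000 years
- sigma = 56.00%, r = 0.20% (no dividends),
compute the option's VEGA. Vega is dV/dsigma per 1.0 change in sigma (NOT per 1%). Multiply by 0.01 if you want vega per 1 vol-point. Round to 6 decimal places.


d1 = 0.5419953770; d2 = -0.1438617510
phi(d1) = 0.3444459732; exp(-qT) = 1.0000000000; exp(-rT) = 0.9970044955
Vega = S * exp(-qT) * phi(d1) * sqrt(T) = 1.0400 * 1.0000000000 * 0.3444459732 * 1.2247448714 = 0.438733

Answer: Vega = 0.438733


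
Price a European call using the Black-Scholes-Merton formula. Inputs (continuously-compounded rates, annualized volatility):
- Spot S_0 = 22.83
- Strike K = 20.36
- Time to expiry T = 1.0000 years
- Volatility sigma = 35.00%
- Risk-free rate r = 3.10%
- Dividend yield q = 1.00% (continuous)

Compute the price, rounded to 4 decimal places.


d1 = (ln(S/K) + (r - q + 0.5*sigma^2) * T) / (sigma * sqrt(T)) = 0.56215220
d2 = d1 - sigma * sqrt(T) = 0.21215220
exp(-rT) = 0.96947557; exp(-qT) = 0.99004983
C = S_0 * exp(-qT) * N(d1) - K * exp(-rT) * N(d2)
N(d1) = 0.71299384; N(d2) = 0.58400585
C = 22.8300 * 0.99004983 * 0.71299384 - 20.3600 * 0.96947557 * 0.58400585 = 4.5883

Answer: Price = 4.5883


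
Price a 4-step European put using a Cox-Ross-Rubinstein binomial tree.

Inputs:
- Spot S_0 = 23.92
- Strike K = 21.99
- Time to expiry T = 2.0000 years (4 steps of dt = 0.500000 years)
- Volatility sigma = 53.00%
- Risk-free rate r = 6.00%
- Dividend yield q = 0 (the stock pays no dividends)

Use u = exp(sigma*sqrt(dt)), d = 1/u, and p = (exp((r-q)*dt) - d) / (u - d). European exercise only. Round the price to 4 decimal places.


Answer: Price = V(0,0) = 4.2449

Derivation:
dt = T/N = 0.500000
u = exp(sigma*sqrt(dt)) = 1.454652; d = 1/u = 0.687450
p = (exp((r-q)*dt) - d) / (u - d) = 0.447085
Discount per step: exp(-r*dt) = 0.970446
Stock lattice S(k, i) with i counting down-moves:
  k=0: S(0,0) = 23.9200
  k=1: S(1,0) = 34.7953; S(1,1) = 16.4438
  k=2: S(2,0) = 50.6150; S(2,1) = 23.9200; S(2,2) = 11.3043
  k=3: S(3,0) = 73.6272; S(3,1) = 34.7953; S(3,2) = 16.4438; S(3,3) = 7.7711
  k=4: S(4,0) = 107.1020; S(4,1) = 50.6150; S(4,2) = 23.9200; S(4,3) = 11.3043; S(4,4) = 5.3423
Terminal payoffs V(N, i) = max(K - S_T, 0):
  V(4,0) = 0.000000; V(4,1) = 0.000000; V(4,2) = 0.000000; V(4,3) = 10.685716; V(4,4) = 16.647741
Backward induction: V(k, i) = exp(-r*dt) * [p * V(k+1, i) + (1-p) * V(k+1, i+1)].
  V(3,0) = exp(-r*dt) * [p*0.000000 + (1-p)*0.000000] = 0.000000
  V(3,1) = exp(-r*dt) * [p*0.000000 + (1-p)*0.000000] = 0.000000
  V(3,2) = exp(-r*dt) * [p*0.000000 + (1-p)*10.685716] = 5.733673
  V(3,3) = exp(-r*dt) * [p*10.685716 + (1-p)*16.647741] = 13.568971
  V(2,0) = exp(-r*dt) * [p*0.000000 + (1-p)*0.000000] = 0.000000
  V(2,1) = exp(-r*dt) * [p*0.000000 + (1-p)*5.733673] = 3.076537
  V(2,2) = exp(-r*dt) * [p*5.733673 + (1-p)*13.568971] = 9.768431
  V(1,0) = exp(-r*dt) * [p*0.000000 + (1-p)*3.076537] = 1.650789
  V(1,1) = exp(-r*dt) * [p*3.076537 + (1-p)*9.768431] = 6.576305
  V(0,0) = exp(-r*dt) * [p*1.650789 + (1-p)*6.576305] = 4.244903


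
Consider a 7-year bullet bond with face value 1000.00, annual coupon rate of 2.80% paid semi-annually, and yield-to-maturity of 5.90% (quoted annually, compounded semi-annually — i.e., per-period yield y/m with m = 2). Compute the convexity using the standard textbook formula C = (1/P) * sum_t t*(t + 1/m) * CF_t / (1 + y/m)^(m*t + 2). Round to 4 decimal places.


Answer: Convexity = 43.2930

Derivation:
Coupon per period c = face * coupon_rate / m = 14.000000
Periods per year m = 2; per-period yield y/m = 0.029500
Number of cashflows N = 14
Cashflows (t years, CF_t, discount factor 1/(1+y/m)^(m*t), PV):
  t = 0.5000: CF_t = 14.000000, DF = 0.971345, PV = 13.598834
  t = 1.0000: CF_t = 14.000000, DF = 0.943512, PV = 13.209164
  t = 1.5000: CF_t = 14.000000, DF = 0.916476, PV = 12.830660
  t = 2.0000: CF_t = 14.000000, DF = 0.890214, PV = 12.463001
  t = 2.5000: CF_t = 14.000000, DF = 0.864706, PV = 12.105878
  t = 3.0000: CF_t = 14.000000, DF = 0.839928, PV = 11.758988
  t = 3.5000: CF_t = 14.000000, DF = 0.815860, PV = 11.422037
  t = 4.0000: CF_t = 14.000000, DF = 0.792482, PV = 11.094743
  t = 4.5000: CF_t = 14.000000, DF = 0.769773, PV = 10.776826
  t = 5.0000: CF_t = 14.000000, DF = 0.747716, PV = 10.468020
  t = 5.5000: CF_t = 14.000000, DF = 0.726290, PV = 10.168062
  t = 6.0000: CF_t = 14.000000, DF = 0.705479, PV = 9.876699
  t = 6.5000: CF_t = 14.000000, DF = 0.685263, PV = 9.593685
  t = 7.0000: CF_t = 1014.000000, DF = 0.665627, PV = 674.946021
Price P = sum_t PV_t = 824.312618
Convexity numerator sum_t t*(t + 1/m) * CF_t / (1+y/m)^(m*t + 2):
  t = 0.5000: term = 6.415330
  t = 1.0000: term = 18.694502
  t = 1.5000: term = 36.317633
  t = 2.0000: term = 58.794938
  t = 2.5000: term = 85.665281
  t = 3.0000: term = 116.494797
  t = 3.5000: term = 150.875566
  t = 4.0000: term = 188.424352
  t = 4.5000: term = 228.781389
  t = 5.0000: term = 271.609226
  t = 5.5000: term = 316.591619
  t = 6.0000: term = 363.432473
  t = 6.5000: term = 411.854834
  t = 7.0000: term = 33433.022695
Convexity = (1/P) * sum = 35686.974635 / 824.312618 = 43.293010


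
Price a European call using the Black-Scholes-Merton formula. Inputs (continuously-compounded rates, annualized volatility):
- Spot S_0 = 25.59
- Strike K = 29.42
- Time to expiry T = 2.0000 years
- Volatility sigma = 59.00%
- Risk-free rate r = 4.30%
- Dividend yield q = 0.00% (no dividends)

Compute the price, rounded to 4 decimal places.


d1 = (ln(S/K) + (r - q + 0.5*sigma^2) * T) / (sigma * sqrt(T)) = 0.35310628
d2 = d1 - sigma * sqrt(T) = -0.48127972
exp(-rT) = 0.91759423; exp(-qT) = 1.00000000
C = S_0 * exp(-qT) * N(d1) - K * exp(-rT) * N(d2)
N(d1) = 0.63799562; N(d2) = 0.31515885
C = 25.5900 * 1.00000000 * 0.63799562 - 29.4200 * 0.91759423 * 0.31515885 = 7.8184

Answer: Price = 7.8184


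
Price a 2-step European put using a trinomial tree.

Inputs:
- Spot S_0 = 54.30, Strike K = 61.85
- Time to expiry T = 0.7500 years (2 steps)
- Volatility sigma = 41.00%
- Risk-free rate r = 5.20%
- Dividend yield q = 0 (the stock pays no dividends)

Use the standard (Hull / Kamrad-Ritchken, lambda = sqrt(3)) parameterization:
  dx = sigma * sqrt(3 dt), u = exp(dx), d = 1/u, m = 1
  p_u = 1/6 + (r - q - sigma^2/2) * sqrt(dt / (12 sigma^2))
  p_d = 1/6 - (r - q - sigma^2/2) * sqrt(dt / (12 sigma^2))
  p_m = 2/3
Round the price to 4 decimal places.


Answer: Price = V(0,0) = 11.0319

Derivation:
dt = T/N = 0.375000; dx = sigma*sqrt(3*dt) = 0.434871
u = exp(dx) = 1.544763; d = 1/u = 0.647348
p_u = 0.152848, p_m = 0.666667, p_d = 0.180485
Discount per step: exp(-r*dt) = 0.980689
Stock lattice S(k, j) with j the centered position index:
  k=0: S(0,+0) = 54.3000
  k=1: S(1,-1) = 35.1510; S(1,+0) = 54.3000; S(1,+1) = 83.8806
  k=2: S(2,-2) = 22.7550; S(2,-1) = 35.1510; S(2,+0) = 54.3000; S(2,+1) = 83.8806; S(2,+2) = 129.5757
Terminal payoffs V(N, j) = max(K - S_T, 0):
  V(2,-2) = 39.095046; V(2,-1) = 26.698983; V(2,+0) = 7.550000; V(2,+1) = 0.000000; V(2,+2) = 0.000000
Backward induction: V(k, j) = exp(-r*dt) * [p_u * V(k+1, j+1) + p_m * V(k+1, j) + p_d * V(k+1, j-1)]
  V(1,-1) = exp(-r*dt) * [p_u*7.550000 + p_m*26.698983 + p_d*39.095046] = 25.507139
  V(1,+0) = exp(-r*dt) * [p_u*0.000000 + p_m*7.550000 + p_d*26.698983] = 9.661856
  V(1,+1) = exp(-r*dt) * [p_u*0.000000 + p_m*0.000000 + p_d*7.550000] = 1.336350
  V(0,+0) = exp(-r*dt) * [p_u*1.336350 + p_m*9.661856 + p_d*25.507139] = 11.031929
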